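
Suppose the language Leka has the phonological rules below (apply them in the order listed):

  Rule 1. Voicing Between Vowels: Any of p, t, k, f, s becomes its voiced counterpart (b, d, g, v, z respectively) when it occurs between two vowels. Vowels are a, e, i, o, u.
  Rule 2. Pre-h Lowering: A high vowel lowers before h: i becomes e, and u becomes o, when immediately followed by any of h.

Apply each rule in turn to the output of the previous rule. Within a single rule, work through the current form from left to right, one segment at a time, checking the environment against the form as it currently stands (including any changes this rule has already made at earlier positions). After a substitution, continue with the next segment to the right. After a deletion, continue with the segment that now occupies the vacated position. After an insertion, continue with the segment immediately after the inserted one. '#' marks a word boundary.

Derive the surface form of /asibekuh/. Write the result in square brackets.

Rule 1 Voicing Between Vowels: [asibekuh] → [azibeguh]
Rule 2 Pre-h Lowering: [azibeguh] → [azibegoh]

[azibegoh]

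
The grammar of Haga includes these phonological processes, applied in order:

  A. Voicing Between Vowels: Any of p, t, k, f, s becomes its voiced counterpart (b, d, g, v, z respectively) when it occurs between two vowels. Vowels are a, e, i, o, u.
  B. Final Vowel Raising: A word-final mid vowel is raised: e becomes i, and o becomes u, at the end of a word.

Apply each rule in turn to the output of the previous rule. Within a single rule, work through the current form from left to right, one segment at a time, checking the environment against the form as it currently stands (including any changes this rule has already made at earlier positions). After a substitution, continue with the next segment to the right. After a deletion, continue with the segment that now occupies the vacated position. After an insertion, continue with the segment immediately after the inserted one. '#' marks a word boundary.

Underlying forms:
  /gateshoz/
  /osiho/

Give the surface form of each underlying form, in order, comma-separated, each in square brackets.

[gadeshoz], [ozihu]

/gateshoz/:
  A Voicing Between Vowels: [gateshoz] → [gadeshoz]
  B Final Vowel Raising: no change — [gadeshoz]
/osiho/:
  A Voicing Between Vowels: [osiho] → [oziho]
  B Final Vowel Raising: [oziho] → [ozihu]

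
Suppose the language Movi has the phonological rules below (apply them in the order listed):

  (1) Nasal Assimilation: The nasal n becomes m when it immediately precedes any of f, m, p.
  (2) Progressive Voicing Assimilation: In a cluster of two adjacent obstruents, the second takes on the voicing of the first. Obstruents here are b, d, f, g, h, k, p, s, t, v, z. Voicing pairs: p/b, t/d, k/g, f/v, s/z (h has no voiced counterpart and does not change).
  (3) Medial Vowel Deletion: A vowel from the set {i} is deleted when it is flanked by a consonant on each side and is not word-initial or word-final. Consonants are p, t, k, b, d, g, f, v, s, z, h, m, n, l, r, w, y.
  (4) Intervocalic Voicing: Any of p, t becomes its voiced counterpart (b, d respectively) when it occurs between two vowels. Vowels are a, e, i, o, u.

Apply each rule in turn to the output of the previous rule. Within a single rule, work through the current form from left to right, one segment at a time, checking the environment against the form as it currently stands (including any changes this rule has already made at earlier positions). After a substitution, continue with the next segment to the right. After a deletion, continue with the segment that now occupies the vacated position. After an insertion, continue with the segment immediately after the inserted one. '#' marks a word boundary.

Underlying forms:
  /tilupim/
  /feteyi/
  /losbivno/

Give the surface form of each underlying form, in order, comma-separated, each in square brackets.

/tilupim/:
  (1) Nasal Assimilation: no change — [tilupim]
  (2) Progressive Voicing Assimilation: no change — [tilupim]
  (3) Medial Vowel Deletion: [tilupim] → [tlupm]
  (4) Intervocalic Voicing: no change — [tlupm]
/feteyi/:
  (1) Nasal Assimilation: no change — [feteyi]
  (2) Progressive Voicing Assimilation: no change — [feteyi]
  (3) Medial Vowel Deletion: no change — [feteyi]
  (4) Intervocalic Voicing: [feteyi] → [fedeyi]
/losbivno/:
  (1) Nasal Assimilation: no change — [losbivno]
  (2) Progressive Voicing Assimilation: [losbivno] → [lospivno]
  (3) Medial Vowel Deletion: [lospivno] → [lospvno]
  (4) Intervocalic Voicing: no change — [lospvno]

[tlupm], [fedeyi], [lospvno]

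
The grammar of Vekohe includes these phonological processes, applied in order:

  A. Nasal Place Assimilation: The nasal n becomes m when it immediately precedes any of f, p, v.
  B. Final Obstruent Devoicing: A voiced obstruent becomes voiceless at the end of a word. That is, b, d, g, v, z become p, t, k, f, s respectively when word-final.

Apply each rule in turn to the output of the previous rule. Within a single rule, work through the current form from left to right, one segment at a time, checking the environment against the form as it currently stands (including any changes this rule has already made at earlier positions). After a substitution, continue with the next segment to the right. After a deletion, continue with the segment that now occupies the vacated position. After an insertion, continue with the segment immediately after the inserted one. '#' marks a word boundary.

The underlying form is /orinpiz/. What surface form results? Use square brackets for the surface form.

[orimpis]

A Nasal Place Assimilation: [orinpiz] → [orimpiz]
B Final Obstruent Devoicing: [orimpiz] → [orimpis]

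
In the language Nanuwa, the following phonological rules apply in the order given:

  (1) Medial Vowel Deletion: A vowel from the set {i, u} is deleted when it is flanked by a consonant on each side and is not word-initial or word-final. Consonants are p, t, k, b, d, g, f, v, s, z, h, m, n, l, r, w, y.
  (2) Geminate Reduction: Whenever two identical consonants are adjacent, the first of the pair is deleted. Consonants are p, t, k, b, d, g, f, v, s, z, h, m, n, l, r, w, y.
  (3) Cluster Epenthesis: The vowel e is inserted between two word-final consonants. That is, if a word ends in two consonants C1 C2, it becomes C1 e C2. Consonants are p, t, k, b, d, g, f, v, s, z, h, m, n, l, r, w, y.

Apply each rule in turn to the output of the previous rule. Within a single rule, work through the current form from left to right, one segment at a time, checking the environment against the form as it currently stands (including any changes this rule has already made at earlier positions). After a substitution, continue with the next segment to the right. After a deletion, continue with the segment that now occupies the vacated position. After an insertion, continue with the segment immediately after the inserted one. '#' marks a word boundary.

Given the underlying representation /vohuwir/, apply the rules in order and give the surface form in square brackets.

(1) Medial Vowel Deletion: [vohuwir] → [vohwr]
(2) Geminate Reduction: no change — [vohwr]
(3) Cluster Epenthesis: [vohwr] → [vohwer]

[vohwer]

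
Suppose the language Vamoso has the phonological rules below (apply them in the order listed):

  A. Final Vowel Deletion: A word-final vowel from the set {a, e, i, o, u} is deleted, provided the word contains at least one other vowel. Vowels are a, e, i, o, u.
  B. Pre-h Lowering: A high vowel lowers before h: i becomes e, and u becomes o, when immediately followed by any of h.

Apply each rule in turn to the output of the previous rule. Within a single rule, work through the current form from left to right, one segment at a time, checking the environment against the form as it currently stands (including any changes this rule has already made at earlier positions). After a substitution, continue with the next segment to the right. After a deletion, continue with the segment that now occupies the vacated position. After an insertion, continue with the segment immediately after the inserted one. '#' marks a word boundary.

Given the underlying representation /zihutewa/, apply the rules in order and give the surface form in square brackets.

[zehutew]

A Final Vowel Deletion: [zihutewa] → [zihutew]
B Pre-h Lowering: [zihutew] → [zehutew]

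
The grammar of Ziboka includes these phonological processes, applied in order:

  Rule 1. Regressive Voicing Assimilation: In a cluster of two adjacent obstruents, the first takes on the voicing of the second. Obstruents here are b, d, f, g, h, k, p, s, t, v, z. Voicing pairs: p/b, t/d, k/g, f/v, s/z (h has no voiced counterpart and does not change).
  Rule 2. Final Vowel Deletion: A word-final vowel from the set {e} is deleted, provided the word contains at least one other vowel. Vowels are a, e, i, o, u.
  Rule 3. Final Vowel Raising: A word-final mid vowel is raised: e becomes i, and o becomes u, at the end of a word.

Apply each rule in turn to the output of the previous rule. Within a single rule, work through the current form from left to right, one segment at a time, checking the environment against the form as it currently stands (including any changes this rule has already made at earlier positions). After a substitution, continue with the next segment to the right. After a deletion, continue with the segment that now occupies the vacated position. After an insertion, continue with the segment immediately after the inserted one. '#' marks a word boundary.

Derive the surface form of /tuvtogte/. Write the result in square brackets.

[tuftokt]

Rule 1 Regressive Voicing Assimilation: [tuvtogte] → [tuftokte]
Rule 2 Final Vowel Deletion: [tuftokte] → [tuftokt]
Rule 3 Final Vowel Raising: no change — [tuftokt]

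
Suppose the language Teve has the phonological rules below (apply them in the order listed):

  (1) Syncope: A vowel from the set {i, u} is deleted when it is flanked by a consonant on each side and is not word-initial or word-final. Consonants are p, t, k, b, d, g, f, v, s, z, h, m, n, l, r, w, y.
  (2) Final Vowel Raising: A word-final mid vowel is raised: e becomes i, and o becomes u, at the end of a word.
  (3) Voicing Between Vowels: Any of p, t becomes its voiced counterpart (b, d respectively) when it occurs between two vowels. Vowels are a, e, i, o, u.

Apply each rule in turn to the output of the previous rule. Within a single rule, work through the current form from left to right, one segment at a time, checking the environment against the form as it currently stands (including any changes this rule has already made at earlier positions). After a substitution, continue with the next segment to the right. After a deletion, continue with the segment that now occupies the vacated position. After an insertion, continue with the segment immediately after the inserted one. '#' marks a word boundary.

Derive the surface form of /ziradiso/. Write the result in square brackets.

(1) Syncope: [ziradiso] → [zradso]
(2) Final Vowel Raising: [zradso] → [zradsu]
(3) Voicing Between Vowels: no change — [zradsu]

[zradsu]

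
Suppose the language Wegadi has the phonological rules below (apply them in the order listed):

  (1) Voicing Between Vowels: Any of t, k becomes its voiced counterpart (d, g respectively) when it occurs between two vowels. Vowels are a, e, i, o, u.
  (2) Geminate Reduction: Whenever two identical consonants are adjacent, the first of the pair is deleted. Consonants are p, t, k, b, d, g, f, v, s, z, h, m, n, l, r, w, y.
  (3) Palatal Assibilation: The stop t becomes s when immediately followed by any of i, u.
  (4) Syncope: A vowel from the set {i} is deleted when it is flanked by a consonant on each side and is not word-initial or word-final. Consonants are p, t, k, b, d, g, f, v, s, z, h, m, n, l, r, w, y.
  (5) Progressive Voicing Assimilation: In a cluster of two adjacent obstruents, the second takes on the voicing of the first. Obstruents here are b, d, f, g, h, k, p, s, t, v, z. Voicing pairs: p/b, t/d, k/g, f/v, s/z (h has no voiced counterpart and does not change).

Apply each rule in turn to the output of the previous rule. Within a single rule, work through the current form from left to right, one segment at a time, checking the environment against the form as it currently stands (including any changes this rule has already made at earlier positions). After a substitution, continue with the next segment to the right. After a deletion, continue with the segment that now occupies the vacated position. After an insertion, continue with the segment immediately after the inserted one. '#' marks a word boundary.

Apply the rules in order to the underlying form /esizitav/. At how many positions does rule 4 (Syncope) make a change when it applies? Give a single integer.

2

(1) Voicing Between Vowels: [esizitav] → [esizidav]
(2) Geminate Reduction: no change — [esizidav]
(3) Palatal Assibilation: no change — [esizidav]
(4) Syncope: [esizidav] → [eszdav]
(5) Progressive Voicing Assimilation: [eszdav] → [esstav]
Rule 4 changed 2 position(s).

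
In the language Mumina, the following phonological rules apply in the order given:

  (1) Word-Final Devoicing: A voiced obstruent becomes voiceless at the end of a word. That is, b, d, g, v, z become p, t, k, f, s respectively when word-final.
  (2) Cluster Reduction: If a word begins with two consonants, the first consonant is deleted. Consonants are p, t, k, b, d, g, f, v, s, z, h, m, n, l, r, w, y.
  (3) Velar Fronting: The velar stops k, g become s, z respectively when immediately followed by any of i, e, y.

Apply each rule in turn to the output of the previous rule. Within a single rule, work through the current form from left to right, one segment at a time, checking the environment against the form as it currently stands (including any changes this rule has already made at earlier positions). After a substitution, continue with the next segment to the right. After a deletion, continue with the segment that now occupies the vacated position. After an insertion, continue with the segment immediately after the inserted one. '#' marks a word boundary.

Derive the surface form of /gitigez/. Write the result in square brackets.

(1) Word-Final Devoicing: [gitigez] → [gitiges]
(2) Cluster Reduction: no change — [gitiges]
(3) Velar Fronting: [gitiges] → [zitizes]

[zitizes]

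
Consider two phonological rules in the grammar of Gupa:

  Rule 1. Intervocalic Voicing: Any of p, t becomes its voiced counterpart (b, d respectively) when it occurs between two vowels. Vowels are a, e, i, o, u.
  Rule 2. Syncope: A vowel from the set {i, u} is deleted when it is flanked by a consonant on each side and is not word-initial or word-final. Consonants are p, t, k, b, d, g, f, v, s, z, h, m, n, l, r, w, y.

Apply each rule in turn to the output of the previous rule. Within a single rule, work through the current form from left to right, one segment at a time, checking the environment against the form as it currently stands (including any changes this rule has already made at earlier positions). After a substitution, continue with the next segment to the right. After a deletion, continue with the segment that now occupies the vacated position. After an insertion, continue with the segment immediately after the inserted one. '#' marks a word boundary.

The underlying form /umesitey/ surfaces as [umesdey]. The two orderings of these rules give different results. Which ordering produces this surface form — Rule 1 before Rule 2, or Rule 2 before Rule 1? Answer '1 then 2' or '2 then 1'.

1 then 2

Order 1 then 2:
  1 Intervocalic Voicing: [umesitey] → [umesidey]
  2 Syncope: [umesidey] → [umesdey]
  result: [umesdey]
Order 2 then 1:
  2 Syncope: [umesitey] → [umestey]
  1 Intervocalic Voicing: no change — [umestey]
  result: [umestey]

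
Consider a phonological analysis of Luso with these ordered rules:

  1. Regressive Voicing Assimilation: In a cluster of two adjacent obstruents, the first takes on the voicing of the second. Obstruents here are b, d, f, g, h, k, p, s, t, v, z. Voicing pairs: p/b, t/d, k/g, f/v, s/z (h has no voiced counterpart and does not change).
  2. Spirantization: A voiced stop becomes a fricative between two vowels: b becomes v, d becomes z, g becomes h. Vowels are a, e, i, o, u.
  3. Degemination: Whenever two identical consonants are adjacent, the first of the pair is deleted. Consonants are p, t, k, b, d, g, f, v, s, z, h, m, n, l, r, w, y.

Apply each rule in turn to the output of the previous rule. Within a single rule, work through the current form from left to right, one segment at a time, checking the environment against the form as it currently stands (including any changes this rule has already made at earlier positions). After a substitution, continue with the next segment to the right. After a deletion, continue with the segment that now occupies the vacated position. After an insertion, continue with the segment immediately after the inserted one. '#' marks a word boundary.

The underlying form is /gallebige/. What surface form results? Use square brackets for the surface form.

1 Regressive Voicing Assimilation: no change — [gallebige]
2 Spirantization: [gallebige] → [gallevihe]
3 Degemination: [gallevihe] → [galevihe]

[galevihe]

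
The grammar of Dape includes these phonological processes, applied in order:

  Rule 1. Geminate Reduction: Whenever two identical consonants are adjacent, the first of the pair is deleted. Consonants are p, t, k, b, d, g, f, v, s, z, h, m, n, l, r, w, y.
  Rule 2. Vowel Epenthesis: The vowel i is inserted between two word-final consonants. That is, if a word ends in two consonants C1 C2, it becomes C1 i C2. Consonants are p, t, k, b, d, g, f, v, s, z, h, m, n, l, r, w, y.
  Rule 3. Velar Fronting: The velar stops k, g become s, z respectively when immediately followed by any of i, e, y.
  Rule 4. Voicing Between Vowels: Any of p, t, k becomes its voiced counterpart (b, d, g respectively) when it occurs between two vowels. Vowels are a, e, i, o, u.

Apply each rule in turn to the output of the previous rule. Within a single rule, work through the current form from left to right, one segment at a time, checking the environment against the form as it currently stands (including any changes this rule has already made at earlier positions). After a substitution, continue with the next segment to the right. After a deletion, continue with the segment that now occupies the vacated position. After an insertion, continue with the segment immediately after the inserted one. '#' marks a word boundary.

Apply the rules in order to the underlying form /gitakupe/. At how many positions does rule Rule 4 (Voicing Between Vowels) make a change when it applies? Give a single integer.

3

Rule 1 Geminate Reduction: no change — [gitakupe]
Rule 2 Vowel Epenthesis: no change — [gitakupe]
Rule 3 Velar Fronting: [gitakupe] → [zitakupe]
Rule 4 Voicing Between Vowels: [zitakupe] → [zidagube]
Rule Rule 4 changed 3 position(s).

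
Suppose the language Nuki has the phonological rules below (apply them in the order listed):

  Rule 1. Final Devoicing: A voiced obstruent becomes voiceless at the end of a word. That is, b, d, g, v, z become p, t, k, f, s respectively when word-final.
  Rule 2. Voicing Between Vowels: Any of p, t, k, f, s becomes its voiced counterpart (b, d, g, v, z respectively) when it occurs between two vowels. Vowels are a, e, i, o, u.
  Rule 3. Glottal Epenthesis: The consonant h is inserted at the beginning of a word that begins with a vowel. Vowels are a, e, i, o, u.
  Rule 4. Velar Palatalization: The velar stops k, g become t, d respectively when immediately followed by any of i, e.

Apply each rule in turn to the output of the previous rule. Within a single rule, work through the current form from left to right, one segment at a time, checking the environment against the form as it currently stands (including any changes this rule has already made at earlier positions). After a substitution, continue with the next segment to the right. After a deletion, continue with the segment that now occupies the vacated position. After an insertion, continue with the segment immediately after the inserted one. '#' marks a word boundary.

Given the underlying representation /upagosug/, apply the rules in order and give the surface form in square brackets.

Rule 1 Final Devoicing: [upagosug] → [upagosuk]
Rule 2 Voicing Between Vowels: [upagosuk] → [ubagozuk]
Rule 3 Glottal Epenthesis: [ubagozuk] → [hubagozuk]
Rule 4 Velar Palatalization: no change — [hubagozuk]

[hubagozuk]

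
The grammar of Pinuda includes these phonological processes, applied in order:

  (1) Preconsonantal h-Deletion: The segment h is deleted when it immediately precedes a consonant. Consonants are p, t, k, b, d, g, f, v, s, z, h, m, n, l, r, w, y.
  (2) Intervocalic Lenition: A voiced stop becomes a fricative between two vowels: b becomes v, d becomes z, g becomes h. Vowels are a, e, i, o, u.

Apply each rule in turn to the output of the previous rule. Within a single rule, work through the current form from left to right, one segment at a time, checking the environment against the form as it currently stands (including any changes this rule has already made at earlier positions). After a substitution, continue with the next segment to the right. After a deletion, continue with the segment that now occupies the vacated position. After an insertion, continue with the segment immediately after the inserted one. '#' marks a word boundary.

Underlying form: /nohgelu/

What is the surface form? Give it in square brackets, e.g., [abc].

[nohelu]

(1) Preconsonantal h-Deletion: [nohgelu] → [nogelu]
(2) Intervocalic Lenition: [nogelu] → [nohelu]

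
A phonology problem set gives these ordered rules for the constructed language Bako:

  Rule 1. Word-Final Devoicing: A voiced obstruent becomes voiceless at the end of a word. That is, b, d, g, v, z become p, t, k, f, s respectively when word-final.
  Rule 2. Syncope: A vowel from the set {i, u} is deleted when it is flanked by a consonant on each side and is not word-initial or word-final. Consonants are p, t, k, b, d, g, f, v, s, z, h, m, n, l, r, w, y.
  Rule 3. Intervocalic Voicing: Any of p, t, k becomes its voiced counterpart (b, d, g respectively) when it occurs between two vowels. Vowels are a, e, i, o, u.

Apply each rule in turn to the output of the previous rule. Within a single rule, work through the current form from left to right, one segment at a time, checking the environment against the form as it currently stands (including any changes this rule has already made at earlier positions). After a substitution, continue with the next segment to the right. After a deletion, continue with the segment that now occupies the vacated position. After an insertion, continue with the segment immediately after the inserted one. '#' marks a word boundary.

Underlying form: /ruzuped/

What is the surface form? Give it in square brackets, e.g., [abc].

[rzpet]

Rule 1 Word-Final Devoicing: [ruzuped] → [ruzupet]
Rule 2 Syncope: [ruzupet] → [rzpet]
Rule 3 Intervocalic Voicing: no change — [rzpet]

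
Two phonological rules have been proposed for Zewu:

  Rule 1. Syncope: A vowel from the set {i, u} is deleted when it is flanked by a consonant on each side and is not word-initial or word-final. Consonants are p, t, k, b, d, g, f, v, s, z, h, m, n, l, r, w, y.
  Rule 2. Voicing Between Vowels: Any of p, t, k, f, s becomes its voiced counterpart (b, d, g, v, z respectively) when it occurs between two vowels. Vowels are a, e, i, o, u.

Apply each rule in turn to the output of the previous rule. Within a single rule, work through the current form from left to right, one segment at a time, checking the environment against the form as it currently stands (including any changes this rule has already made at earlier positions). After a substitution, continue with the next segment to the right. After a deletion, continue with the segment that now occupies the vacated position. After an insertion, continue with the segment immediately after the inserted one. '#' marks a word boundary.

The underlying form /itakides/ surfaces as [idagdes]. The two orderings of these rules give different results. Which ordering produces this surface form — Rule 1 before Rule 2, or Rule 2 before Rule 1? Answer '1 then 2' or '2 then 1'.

Order 1 then 2:
  1 Syncope: [itakides] → [itakdes]
  2 Voicing Between Vowels: [itakdes] → [idakdes]
  result: [idakdes]
Order 2 then 1:
  2 Voicing Between Vowels: [itakides] → [idagides]
  1 Syncope: [idagides] → [idagdes]
  result: [idagdes]

2 then 1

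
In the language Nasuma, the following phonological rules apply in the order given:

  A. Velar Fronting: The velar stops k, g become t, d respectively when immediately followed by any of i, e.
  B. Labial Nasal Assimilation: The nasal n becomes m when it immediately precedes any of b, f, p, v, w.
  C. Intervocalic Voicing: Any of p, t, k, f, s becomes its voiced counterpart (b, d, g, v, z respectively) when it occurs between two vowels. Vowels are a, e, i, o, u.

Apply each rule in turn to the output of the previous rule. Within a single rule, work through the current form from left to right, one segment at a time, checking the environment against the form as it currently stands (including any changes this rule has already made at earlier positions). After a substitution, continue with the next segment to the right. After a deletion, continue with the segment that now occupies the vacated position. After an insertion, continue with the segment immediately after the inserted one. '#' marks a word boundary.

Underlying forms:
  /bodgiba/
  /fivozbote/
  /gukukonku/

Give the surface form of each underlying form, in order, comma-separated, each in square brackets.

/bodgiba/:
  A Velar Fronting: [bodgiba] → [boddiba]
  B Labial Nasal Assimilation: no change — [boddiba]
  C Intervocalic Voicing: no change — [boddiba]
/fivozbote/:
  A Velar Fronting: no change — [fivozbote]
  B Labial Nasal Assimilation: no change — [fivozbote]
  C Intervocalic Voicing: [fivozbote] → [fivozbode]
/gukukonku/:
  A Velar Fronting: no change — [gukukonku]
  B Labial Nasal Assimilation: no change — [gukukonku]
  C Intervocalic Voicing: [gukukonku] → [gugugonku]

[boddiba], [fivozbode], [gugugonku]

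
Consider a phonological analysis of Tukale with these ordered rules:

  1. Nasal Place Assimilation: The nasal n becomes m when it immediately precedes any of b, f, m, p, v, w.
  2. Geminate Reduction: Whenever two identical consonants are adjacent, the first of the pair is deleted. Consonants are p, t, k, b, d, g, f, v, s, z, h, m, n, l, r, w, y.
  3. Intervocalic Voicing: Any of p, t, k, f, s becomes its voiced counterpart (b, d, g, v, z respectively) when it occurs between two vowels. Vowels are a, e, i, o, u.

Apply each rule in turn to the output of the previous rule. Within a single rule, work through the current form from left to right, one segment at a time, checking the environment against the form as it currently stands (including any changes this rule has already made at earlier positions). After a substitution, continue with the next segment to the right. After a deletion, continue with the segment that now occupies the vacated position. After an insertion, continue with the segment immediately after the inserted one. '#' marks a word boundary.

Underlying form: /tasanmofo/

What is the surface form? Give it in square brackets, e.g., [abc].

[tazamovo]

1 Nasal Place Assimilation: [tasanmofo] → [tasammofo]
2 Geminate Reduction: [tasammofo] → [tasamofo]
3 Intervocalic Voicing: [tasamofo] → [tazamovo]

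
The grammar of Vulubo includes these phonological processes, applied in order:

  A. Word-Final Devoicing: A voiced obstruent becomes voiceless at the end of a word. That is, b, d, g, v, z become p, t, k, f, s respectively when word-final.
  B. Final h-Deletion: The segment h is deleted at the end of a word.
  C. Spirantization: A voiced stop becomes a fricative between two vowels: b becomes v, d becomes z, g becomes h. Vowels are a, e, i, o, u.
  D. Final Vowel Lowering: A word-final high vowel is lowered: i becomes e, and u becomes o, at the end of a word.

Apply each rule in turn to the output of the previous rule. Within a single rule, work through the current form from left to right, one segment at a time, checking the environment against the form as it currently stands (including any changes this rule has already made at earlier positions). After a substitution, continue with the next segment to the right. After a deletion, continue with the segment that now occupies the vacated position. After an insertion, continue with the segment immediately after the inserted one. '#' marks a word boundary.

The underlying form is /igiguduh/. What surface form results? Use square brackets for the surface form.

A Word-Final Devoicing: no change — [igiguduh]
B Final h-Deletion: [igiguduh] → [igigudu]
C Spirantization: [igigudu] → [ihihuzu]
D Final Vowel Lowering: [ihihuzu] → [ihihuzo]

[ihihuzo]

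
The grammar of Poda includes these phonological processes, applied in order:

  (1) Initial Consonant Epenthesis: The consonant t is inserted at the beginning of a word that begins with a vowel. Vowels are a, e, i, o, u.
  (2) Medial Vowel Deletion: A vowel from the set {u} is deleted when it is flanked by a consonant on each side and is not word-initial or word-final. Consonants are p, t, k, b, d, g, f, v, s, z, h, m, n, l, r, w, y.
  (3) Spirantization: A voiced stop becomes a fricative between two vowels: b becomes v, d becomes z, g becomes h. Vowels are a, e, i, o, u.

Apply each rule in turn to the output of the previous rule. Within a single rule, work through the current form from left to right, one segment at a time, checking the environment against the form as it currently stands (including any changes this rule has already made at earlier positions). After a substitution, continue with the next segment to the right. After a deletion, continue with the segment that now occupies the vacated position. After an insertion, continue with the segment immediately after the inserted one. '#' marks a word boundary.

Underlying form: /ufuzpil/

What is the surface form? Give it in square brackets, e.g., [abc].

[tfzpil]

(1) Initial Consonant Epenthesis: [ufuzpil] → [tufuzpil]
(2) Medial Vowel Deletion: [tufuzpil] → [tfzpil]
(3) Spirantization: no change — [tfzpil]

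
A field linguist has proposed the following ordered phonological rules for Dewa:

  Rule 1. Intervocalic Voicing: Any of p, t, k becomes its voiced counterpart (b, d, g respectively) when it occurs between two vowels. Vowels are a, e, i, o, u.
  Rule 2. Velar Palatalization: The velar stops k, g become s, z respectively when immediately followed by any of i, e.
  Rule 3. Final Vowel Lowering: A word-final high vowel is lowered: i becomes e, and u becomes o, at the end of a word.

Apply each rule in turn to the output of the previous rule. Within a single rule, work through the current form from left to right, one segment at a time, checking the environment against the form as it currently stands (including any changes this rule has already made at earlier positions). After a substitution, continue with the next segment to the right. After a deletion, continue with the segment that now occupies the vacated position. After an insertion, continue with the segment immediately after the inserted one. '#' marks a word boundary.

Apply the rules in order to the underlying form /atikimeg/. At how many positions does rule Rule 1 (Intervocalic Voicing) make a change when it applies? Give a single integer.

Rule 1 Intervocalic Voicing: [atikimeg] → [adigimeg]
Rule 2 Velar Palatalization: [adigimeg] → [adizimeg]
Rule 3 Final Vowel Lowering: no change — [adizimeg]
Rule Rule 1 changed 2 position(s).

2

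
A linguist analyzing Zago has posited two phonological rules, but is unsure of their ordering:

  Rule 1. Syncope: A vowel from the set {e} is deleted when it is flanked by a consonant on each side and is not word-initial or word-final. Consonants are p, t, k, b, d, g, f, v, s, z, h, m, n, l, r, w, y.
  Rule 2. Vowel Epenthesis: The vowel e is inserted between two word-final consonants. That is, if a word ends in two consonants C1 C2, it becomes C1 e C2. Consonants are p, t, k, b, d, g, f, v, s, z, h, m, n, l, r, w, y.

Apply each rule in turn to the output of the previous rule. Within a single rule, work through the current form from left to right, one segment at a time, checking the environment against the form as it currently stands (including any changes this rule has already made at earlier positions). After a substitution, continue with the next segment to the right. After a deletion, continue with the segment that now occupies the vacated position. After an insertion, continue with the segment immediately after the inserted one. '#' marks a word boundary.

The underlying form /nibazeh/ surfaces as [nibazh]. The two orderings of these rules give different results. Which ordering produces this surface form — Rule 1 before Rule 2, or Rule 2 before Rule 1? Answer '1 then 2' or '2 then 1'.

2 then 1

Order 1 then 2:
  1 Syncope: [nibazeh] → [nibazh]
  2 Vowel Epenthesis: [nibazh] → [nibazeh]
  result: [nibazeh]
Order 2 then 1:
  2 Vowel Epenthesis: no change — [nibazeh]
  1 Syncope: [nibazeh] → [nibazh]
  result: [nibazh]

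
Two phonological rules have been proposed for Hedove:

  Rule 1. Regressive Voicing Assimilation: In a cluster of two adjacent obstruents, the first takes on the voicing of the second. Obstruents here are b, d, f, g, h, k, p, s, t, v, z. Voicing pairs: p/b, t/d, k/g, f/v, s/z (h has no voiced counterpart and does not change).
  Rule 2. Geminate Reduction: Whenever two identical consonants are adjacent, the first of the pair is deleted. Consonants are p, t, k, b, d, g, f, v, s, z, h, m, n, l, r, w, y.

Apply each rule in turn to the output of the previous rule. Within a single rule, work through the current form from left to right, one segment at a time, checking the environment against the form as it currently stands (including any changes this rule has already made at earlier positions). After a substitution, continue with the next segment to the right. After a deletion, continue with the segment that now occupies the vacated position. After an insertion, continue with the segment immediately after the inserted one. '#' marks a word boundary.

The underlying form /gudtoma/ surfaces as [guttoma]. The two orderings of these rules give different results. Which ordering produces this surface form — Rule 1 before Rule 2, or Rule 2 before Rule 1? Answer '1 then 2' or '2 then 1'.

Order 1 then 2:
  1 Regressive Voicing Assimilation: [gudtoma] → [guttoma]
  2 Geminate Reduction: [guttoma] → [gutoma]
  result: [gutoma]
Order 2 then 1:
  2 Geminate Reduction: no change — [gudtoma]
  1 Regressive Voicing Assimilation: [gudtoma] → [guttoma]
  result: [guttoma]

2 then 1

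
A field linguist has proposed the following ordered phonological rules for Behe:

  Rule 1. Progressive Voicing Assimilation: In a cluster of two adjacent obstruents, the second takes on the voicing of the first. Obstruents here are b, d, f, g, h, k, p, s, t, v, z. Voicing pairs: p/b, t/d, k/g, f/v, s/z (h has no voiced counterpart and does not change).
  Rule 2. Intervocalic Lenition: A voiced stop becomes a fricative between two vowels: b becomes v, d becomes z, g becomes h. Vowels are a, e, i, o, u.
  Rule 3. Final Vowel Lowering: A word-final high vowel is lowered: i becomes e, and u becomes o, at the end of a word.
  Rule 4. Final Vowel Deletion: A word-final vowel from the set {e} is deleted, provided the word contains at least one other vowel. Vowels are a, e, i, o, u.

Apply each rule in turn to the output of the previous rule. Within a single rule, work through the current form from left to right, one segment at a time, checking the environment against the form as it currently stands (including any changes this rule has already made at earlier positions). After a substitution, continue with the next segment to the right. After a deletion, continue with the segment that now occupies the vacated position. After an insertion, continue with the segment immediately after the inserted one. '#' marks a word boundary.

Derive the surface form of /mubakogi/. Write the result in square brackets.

Rule 1 Progressive Voicing Assimilation: no change — [mubakogi]
Rule 2 Intervocalic Lenition: [mubakogi] → [muvakohi]
Rule 3 Final Vowel Lowering: [muvakohi] → [muvakohe]
Rule 4 Final Vowel Deletion: [muvakohe] → [muvakoh]

[muvakoh]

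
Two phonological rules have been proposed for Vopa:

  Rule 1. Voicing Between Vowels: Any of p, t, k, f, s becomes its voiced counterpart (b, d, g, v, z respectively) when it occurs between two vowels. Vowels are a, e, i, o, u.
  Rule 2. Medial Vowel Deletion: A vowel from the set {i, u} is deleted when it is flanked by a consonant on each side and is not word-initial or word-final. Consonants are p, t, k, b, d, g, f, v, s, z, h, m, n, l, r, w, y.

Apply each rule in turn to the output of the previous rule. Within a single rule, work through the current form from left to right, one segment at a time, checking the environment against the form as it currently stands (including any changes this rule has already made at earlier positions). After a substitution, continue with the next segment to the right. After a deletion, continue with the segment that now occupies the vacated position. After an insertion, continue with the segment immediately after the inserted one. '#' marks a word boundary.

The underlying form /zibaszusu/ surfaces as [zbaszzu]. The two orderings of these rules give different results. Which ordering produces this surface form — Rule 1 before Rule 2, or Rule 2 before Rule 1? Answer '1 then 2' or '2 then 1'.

Order 1 then 2:
  1 Voicing Between Vowels: [zibaszusu] → [zibaszuzu]
  2 Medial Vowel Deletion: [zibaszuzu] → [zbaszzu]
  result: [zbaszzu]
Order 2 then 1:
  2 Medial Vowel Deletion: [zibaszusu] → [zbaszsu]
  1 Voicing Between Vowels: no change — [zbaszsu]
  result: [zbaszsu]

1 then 2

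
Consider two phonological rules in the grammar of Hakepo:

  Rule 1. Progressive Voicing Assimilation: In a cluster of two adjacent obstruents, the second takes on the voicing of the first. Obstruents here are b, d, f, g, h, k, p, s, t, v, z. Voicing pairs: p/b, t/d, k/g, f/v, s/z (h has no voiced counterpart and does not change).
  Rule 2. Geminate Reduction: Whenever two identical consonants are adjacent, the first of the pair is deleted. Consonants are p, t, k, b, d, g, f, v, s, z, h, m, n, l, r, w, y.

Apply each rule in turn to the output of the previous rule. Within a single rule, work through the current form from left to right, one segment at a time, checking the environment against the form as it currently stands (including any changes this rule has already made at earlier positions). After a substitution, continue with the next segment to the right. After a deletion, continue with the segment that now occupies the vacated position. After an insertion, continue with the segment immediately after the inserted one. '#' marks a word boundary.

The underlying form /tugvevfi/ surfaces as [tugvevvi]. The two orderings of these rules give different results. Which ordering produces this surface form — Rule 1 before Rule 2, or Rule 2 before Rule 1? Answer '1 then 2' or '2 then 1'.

2 then 1

Order 1 then 2:
  1 Progressive Voicing Assimilation: [tugvevfi] → [tugvevvi]
  2 Geminate Reduction: [tugvevvi] → [tugvevi]
  result: [tugvevi]
Order 2 then 1:
  2 Geminate Reduction: no change — [tugvevfi]
  1 Progressive Voicing Assimilation: [tugvevfi] → [tugvevvi]
  result: [tugvevvi]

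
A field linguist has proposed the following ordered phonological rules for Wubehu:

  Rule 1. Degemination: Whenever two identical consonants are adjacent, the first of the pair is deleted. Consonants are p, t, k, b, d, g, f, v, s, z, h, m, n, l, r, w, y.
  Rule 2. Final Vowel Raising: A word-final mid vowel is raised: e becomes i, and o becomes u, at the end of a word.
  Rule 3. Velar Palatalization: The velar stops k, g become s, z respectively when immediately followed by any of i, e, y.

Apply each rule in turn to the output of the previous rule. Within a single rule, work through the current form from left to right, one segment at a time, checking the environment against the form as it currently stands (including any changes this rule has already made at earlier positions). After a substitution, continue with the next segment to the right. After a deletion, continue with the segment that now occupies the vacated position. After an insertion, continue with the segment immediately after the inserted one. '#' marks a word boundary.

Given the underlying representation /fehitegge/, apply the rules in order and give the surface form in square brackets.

[fehitezi]

Rule 1 Degemination: [fehitegge] → [fehitege]
Rule 2 Final Vowel Raising: [fehitege] → [fehitegi]
Rule 3 Velar Palatalization: [fehitegi] → [fehitezi]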